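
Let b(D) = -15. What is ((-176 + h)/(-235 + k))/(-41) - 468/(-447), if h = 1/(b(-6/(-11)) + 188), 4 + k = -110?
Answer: 381634689/368843093 ≈ 1.0347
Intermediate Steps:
k = -114 (k = -4 - 110 = -114)
h = 1/173 (h = 1/(-15 + 188) = 1/173 ≈ 0.0057803)
((-176 + h)/(-235 + k))/(-41) - 468/(-447) = ((-176 + 1/173)/(-235 - 114))/(-41) - 468/(-447) = -30447/173/(-349)*(-1/41) - 468*(-1/447) = -30447/173*(-1/349)*(-1/41) + 156/149 = (30447/60377)*(-1/41) + 156/149 = -30447/2475457 + 156/149 = 381634689/368843093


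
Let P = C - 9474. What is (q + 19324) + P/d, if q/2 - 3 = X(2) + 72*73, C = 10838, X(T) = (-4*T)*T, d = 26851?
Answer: 72766334/2441 ≈ 29810.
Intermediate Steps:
X(T) = -4*T**2
q = 10486 (q = 6 + 2*(-4*2**2 + 72*73) = 6 + 2*(-4*4 + 5256) = 6 + 2*(-16 + 5256) = 6 + 2*5240 = 6 + 10480 = 10486)
P = 1364 (P = 10838 - 9474 = 1364)
(q + 19324) + P/d = (10486 + 19324) + 1364/26851 = 29810 + 1364*(1/26851) = 29810 + 124/2441 = 72766334/2441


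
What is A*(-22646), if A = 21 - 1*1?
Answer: -452920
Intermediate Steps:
A = 20 (A = 21 - 1 = 20)
A*(-22646) = 20*(-22646) = -452920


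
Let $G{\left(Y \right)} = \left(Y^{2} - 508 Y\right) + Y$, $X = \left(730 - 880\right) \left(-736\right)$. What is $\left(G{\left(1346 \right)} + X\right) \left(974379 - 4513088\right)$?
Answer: $-4386916315046$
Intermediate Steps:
$X = 110400$ ($X = \left(-150\right) \left(-736\right) = 110400$)
$G{\left(Y \right)} = Y^{2} - 507 Y$
$\left(G{\left(1346 \right)} + X\right) \left(974379 - 4513088\right) = \left(1346 \left(-507 + 1346\right) + 110400\right) \left(974379 - 4513088\right) = \left(1346 \cdot 839 + 110400\right) \left(-3538709\right) = \left(1129294 + 110400\right) \left(-3538709\right) = 1239694 \left(-3538709\right) = -4386916315046$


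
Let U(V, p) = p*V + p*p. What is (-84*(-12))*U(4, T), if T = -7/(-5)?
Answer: 190512/25 ≈ 7620.5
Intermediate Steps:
T = 7/5 (T = -7*(-1/5) = 7/5 ≈ 1.4000)
U(V, p) = p**2 + V*p (U(V, p) = V*p + p**2 = p**2 + V*p)
(-84*(-12))*U(4, T) = (-84*(-12))*(7*(4 + 7/5)/5) = 1008*((7/5)*(27/5)) = 1008*(189/25) = 190512/25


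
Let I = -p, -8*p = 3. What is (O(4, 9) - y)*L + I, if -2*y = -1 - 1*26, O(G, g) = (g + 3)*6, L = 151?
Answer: 70671/8 ≈ 8833.9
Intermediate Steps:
p = -3/8 (p = -1/8*3 = -3/8 ≈ -0.37500)
O(G, g) = 18 + 6*g (O(G, g) = (3 + g)*6 = 18 + 6*g)
y = 27/2 (y = -(-1 - 1*26)/2 = -(-1 - 26)/2 = -1/2*(-27) = 27/2 ≈ 13.500)
I = 3/8 (I = -1*(-3/8) = 3/8 ≈ 0.37500)
(O(4, 9) - y)*L + I = ((18 + 6*9) - 1*27/2)*151 + 3/8 = ((18 + 54) - 27/2)*151 + 3/8 = (72 - 27/2)*151 + 3/8 = (117/2)*151 + 3/8 = 17667/2 + 3/8 = 70671/8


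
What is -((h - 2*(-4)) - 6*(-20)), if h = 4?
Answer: -132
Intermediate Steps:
-((h - 2*(-4)) - 6*(-20)) = -((4 - 2*(-4)) - 6*(-20)) = -((4 + 8) + 120) = -(12 + 120) = -1*132 = -132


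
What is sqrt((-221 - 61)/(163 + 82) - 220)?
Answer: I*sqrt(270910)/35 ≈ 14.871*I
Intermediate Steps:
sqrt((-221 - 61)/(163 + 82) - 220) = sqrt(-282/245 - 220) = sqrt(-54182/245) = I*sqrt(270910)/35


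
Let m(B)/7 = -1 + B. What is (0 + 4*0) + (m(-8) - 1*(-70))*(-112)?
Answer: -784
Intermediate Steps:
m(B) = -7 + 7*B (m(B) = 7*(-1 + B) = -7 + 7*B)
(0 + 4*0) + (m(-8) - 1*(-70))*(-112) = (0 + 4*0) + ((-7 + 7*(-8)) - 1*(-70))*(-112) = (0 + 0) + ((-7 - 56) + 70)*(-112) = 0 + (-63 + 70)*(-112) = 0 + 7*(-112) = 0 - 784 = -784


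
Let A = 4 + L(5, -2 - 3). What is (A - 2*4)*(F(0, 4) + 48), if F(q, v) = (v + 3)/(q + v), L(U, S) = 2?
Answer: -199/2 ≈ -99.500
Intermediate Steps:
A = 6 (A = 4 + 2 = 6)
F(q, v) = (3 + v)/(q + v)
(A - 2*4)*(F(0, 4) + 48) = (6 - 2*4)*((3 + 4)/(0 + 4) + 48) = (6 - 8)*(7/4 + 48) = -2*((¼)*7 + 48) = -2*(7/4 + 48) = -2*199/4 = -199/2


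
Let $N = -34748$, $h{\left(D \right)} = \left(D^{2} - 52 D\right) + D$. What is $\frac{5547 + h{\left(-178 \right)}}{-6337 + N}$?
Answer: $- \frac{46309}{41085} \approx -1.1272$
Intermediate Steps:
$h{\left(D \right)} = D^{2} - 51 D$
$\frac{5547 + h{\left(-178 \right)}}{-6337 + N} = \frac{5547 - 178 \left(-51 - 178\right)}{-6337 - 34748} = \frac{5547 - -40762}{-41085} = \left(5547 + 40762\right) \left(- \frac{1}{41085}\right) = 46309 \left(- \frac{1}{41085}\right) = - \frac{46309}{41085}$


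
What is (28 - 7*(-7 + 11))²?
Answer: 0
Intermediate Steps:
(28 - 7*(-7 + 11))² = (28 - 7*4)² = (28 - 28)² = 0² = 0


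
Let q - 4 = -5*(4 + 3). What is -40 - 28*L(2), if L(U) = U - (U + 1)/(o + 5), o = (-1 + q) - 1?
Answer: -99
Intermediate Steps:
q = -31 (q = 4 - 5*(4 + 3) = 4 - 5*7 = 4 - 35 = -31)
o = -33 (o = (-1 - 31) - 1 = -32 - 1 = -33)
L(U) = 1/28 + 29*U/28 (L(U) = U - (U + 1)/(-33 + 5) = U - (1 + U)/(-28) = U - (1 + U)*(-1)/28 = U - (-1/28 - U/28) = U + (1/28 + U/28) = 1/28 + 29*U/28)
-40 - 28*L(2) = -40 - 28*(1/28 + (29/28)*2) = -40 - 28*(1/28 + 29/14) = -40 - 28*59/28 = -40 - 59 = -99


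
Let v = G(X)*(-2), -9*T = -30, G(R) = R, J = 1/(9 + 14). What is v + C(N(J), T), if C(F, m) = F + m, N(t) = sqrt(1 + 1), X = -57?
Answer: 352/3 + sqrt(2) ≈ 118.75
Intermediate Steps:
J = 1/23 ≈ 0.043478
N(t) = sqrt(2)
T = 10/3 (T = -1/9*(-30) = 10/3 ≈ 3.3333)
v = 114 (v = -57*(-2) = 114)
v + C(N(J), T) = 114 + (sqrt(2) + 10/3) = 114 + (10/3 + sqrt(2)) = 352/3 + sqrt(2)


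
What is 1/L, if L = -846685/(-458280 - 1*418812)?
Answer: 877092/846685 ≈ 1.0359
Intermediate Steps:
L = 846685/877092 (L = -846685/(-458280 - 418812) = -846685/(-877092) = -846685*(-1/877092) = 846685/877092 ≈ 0.96533)
1/L = 1/(846685/877092) = 877092/846685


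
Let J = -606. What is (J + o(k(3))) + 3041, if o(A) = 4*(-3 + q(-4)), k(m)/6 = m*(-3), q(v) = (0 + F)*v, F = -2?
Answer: 2455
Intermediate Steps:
q(v) = -2*v (q(v) = (0 - 2)*v = -2*v)
k(m) = -18*m (k(m) = 6*(m*(-3)) = 6*(-3*m) = -18*m)
o(A) = 20 (o(A) = 4*(-3 - 2*(-4)) = 4*(-3 + 8) = 4*5 = 20)
(J + o(k(3))) + 3041 = (-606 + 20) + 3041 = -586 + 3041 = 2455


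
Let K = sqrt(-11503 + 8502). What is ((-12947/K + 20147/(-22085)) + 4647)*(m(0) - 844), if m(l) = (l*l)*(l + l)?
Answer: -86601867712/22085 - 10927268*I*sqrt(3001)/3001 ≈ -3.9213e+6 - 1.9947e+5*I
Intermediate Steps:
K = I*sqrt(3001) (K = sqrt(-3001) = I*sqrt(3001) ≈ 54.781*I)
m(l) = 2*l**3 (m(l) = l**2*(2*l) = 2*l**3)
((-12947/K + 20147/(-22085)) + 4647)*(m(0) - 844) = ((-12947*(-I*sqrt(3001)/3001) + 20147/(-22085)) + 4647)*(2*0**3 - 844) = ((-(-12947)*I*sqrt(3001)/3001 + 20147*(-1/22085)) + 4647)*(2*0 - 844) = ((12947*I*sqrt(3001)/3001 - 20147/22085) + 4647)*(0 - 844) = ((-20147/22085 + 12947*I*sqrt(3001)/3001) + 4647)*(-844) = (102608848/22085 + 12947*I*sqrt(3001)/3001)*(-844) = -86601867712/22085 - 10927268*I*sqrt(3001)/3001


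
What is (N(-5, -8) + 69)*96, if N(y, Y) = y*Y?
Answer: 10464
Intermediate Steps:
N(y, Y) = Y*y
(N(-5, -8) + 69)*96 = (-8*(-5) + 69)*96 = (40 + 69)*96 = 109*96 = 10464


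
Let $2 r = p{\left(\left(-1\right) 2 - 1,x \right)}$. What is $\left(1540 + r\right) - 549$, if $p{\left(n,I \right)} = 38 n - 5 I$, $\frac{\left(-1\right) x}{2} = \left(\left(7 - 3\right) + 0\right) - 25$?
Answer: $829$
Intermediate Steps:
$x = 42$ ($x = - 2 \left(\left(\left(7 - 3\right) + 0\right) - 25\right) = - 2 \left(\left(4 + 0\right) - 25\right) = - 2 \left(4 - 25\right) = \left(-2\right) \left(-21\right) = 42$)
$p{\left(n,I \right)} = - 5 I + 38 n$
$r = -162$ ($r = \frac{\left(-5\right) 42 + 38 \left(\left(-1\right) 2 - 1\right)}{2} = \frac{-210 + 38 \left(-2 - 1\right)}{2} = \frac{-210 + 38 \left(-3\right)}{2} = \frac{-210 - 114}{2} = \frac{1}{2} \left(-324\right) = -162$)
$\left(1540 + r\right) - 549 = \left(1540 - 162\right) - 549 = 1378 - 549 = 829$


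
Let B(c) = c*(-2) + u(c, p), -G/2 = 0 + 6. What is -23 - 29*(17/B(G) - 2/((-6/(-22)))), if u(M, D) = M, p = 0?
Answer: 1783/12 ≈ 148.58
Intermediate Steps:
G = -12 (G = -2*(0 + 6) = -2*6 = -12)
B(c) = -c (B(c) = c*(-2) + c = -2*c + c = -c)
-23 - 29*(17/B(G) - 2/((-6/(-22)))) = -23 - 29*(17/((-1*(-12))) - 2/((-6/(-22)))) = -23 - 29*(17/12 - 2/((-6*(-1/22)))) = -23 - 29*(17*(1/12) - 2/3/11) = -23 - 29*(17/12 - 2*11/3) = -23 - 29*(17/12 - 22/3) = -23 - 29*(-71/12) = -23 + 2059/12 = 1783/12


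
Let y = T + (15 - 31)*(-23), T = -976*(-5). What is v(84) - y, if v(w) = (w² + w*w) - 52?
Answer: 8812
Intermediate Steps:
T = 4880
v(w) = -52 + 2*w² (v(w) = (w² + w²) - 52 = 2*w² - 52 = -52 + 2*w²)
y = 5248 (y = 4880 + (15 - 31)*(-23) = 4880 - 16*(-23) = 4880 + 368 = 5248)
v(84) - y = (-52 + 2*84²) - 1*5248 = (-52 + 2*7056) - 5248 = (-52 + 14112) - 5248 = 14060 - 5248 = 8812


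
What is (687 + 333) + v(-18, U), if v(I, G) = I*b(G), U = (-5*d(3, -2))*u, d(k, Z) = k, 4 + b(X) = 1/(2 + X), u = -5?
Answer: 84066/77 ≈ 1091.8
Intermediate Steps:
b(X) = -4 + 1/(2 + X)
U = 75 (U = -5*3*(-5) = -15*(-5) = 75)
v(I, G) = I*(-7 - 4*G)/(2 + G) (v(I, G) = I*((-7 - 4*G)/(2 + G)) = I*(-7 - 4*G)/(2 + G))
(687 + 333) + v(-18, U) = (687 + 333) - 1*(-18)*(7 + 4*75)/(2 + 75) = 1020 - 1*(-18)*(7 + 300)/77 = 1020 - 1*(-18)*1/77*307 = 1020 + 5526/77 = 84066/77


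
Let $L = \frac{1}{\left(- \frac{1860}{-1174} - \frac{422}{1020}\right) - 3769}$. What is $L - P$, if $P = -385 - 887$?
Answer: $\frac{1434784011294}{1127975087} \approx 1272.0$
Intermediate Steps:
$P = -1272$ ($P = -385 - 887 = -1272$)
$L = - \frac{299370}{1127975087}$ ($L = \frac{1}{\left(\left(-1860\right) \left(- \frac{1}{1174}\right) - \frac{211}{510}\right) - 3769} = \frac{1}{\left(\frac{930}{587} - \frac{211}{510}\right) - 3769} = \frac{1}{\frac{350443}{299370} - 3769} = \frac{1}{- \frac{1127975087}{299370}} = - \frac{299370}{1127975087} \approx -0.0002654$)
$L - P = - \frac{299370}{1127975087} - -1272 = - \frac{299370}{1127975087} + 1272 = \frac{1434784011294}{1127975087}$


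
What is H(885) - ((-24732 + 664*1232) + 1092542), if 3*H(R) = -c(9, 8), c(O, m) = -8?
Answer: -5657566/3 ≈ -1.8859e+6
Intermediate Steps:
H(R) = 8/3 (H(R) = (-1*(-8))/3 = (⅓)*8 = 8/3)
H(885) - ((-24732 + 664*1232) + 1092542) = 8/3 - ((-24732 + 664*1232) + 1092542) = 8/3 - ((-24732 + 818048) + 1092542) = 8/3 - (793316 + 1092542) = 8/3 - 1*1885858 = 8/3 - 1885858 = -5657566/3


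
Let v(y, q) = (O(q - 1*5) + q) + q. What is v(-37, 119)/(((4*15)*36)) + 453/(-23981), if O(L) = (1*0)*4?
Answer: 2364499/25899480 ≈ 0.091295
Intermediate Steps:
O(L) = 0 (O(L) = 0*4 = 0)
v(y, q) = 2*q (v(y, q) = (0 + q) + q = q + q = 2*q)
v(-37, 119)/(((4*15)*36)) + 453/(-23981) = (2*119)/(((4*15)*36)) + 453/(-23981) = 238/((60*36)) + 453*(-1/23981) = 238/2160 - 453/23981 = 238*(1/2160) - 453/23981 = 119/1080 - 453/23981 = 2364499/25899480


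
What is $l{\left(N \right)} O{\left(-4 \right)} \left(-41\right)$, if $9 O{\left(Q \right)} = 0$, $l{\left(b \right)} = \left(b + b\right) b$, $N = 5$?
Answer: $0$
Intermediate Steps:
$l{\left(b \right)} = 2 b^{2}$ ($l{\left(b \right)} = 2 b b = 2 b^{2}$)
$O{\left(Q \right)} = 0$ ($O{\left(Q \right)} = \frac{1}{9} \cdot 0 = 0$)
$l{\left(N \right)} O{\left(-4 \right)} \left(-41\right) = 2 \cdot 5^{2} \cdot 0 \left(-41\right) = 2 \cdot 25 \cdot 0 \left(-41\right) = 50 \cdot 0 \left(-41\right) = 0 \left(-41\right) = 0$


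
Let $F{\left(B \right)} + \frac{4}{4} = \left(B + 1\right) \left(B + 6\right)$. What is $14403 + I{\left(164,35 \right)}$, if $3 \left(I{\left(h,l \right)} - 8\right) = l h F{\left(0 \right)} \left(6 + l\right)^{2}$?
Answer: $\frac{48287933}{3} \approx 1.6096 \cdot 10^{7}$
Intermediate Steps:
$F{\left(B \right)} = -1 + \left(1 + B\right) \left(6 + B\right)$ ($F{\left(B \right)} = -1 + \left(B + 1\right) \left(B + 6\right) = -1 + \left(1 + B\right) \left(6 + B\right)$)
$I{\left(h,l \right)} = 8 + \frac{5 h l \left(6 + l\right)^{2}}{3}$ ($I{\left(h,l \right)} = 8 + \frac{l h \left(5 + 0^{2} + 7 \cdot 0\right) \left(6 + l\right)^{2}}{3} = 8 + \frac{h l \left(5 + 0 + 0\right) \left(6 + l\right)^{2}}{3} = 8 + \frac{h l 5 \left(6 + l\right)^{2}}{3} = 8 + \frac{5 h l \left(6 + l\right)^{2}}{3}$)
$14403 + I{\left(164,35 \right)} = 14403 + \left(8 + \frac{5}{3} \cdot 164 \cdot 35 \left(6 + 35\right)^{2}\right) = 14403 + \left(8 + \frac{5}{3} \cdot 164 \cdot 35 \cdot 41^{2}\right) = 14403 + \left(8 + \frac{5}{3} \cdot 164 \cdot 35 \cdot 1681\right) = 14403 + \left(8 + \frac{48244700}{3}\right) = 14403 + \frac{48244724}{3} = \frac{48287933}{3}$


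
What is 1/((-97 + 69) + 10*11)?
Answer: 1/82 ≈ 0.012195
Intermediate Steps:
1/((-97 + 69) + 10*11) = 1/(-28 + 110) = 1/82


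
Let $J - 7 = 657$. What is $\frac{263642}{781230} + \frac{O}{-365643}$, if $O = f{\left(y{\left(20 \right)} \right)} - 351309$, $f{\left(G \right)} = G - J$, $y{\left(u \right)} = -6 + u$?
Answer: $\frac{61893296896}{47608546815} \approx 1.3$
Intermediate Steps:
$J = 664$ ($J = 7 + 657 = 664$)
$f{\left(G \right)} = -664 + G$ ($f{\left(G \right)} = G - 664 = -664 + G$)
$O = -351959$ ($O = \left(-664 + \left(-6 + 20\right)\right) - 351309 = \left(-664 + 14\right) - 351309 = -650 + \left(-1131606 + 780297\right) = -650 - 351309 = -351959$)
$\frac{263642}{781230} + \frac{O}{-365643} = \frac{263642}{781230} - \frac{351959}{-365643} = 263642 \cdot \frac{1}{781230} - - \frac{351959}{365643} = \frac{131821}{390615} + \frac{351959}{365643} = \frac{61893296896}{47608546815}$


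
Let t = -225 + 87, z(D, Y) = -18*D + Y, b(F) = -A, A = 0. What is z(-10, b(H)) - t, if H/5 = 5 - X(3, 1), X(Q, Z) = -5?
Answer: 318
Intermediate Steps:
H = 50 (H = 5*(5 - 1*(-5)) = 5*(5 + 5) = 5*10 = 50)
b(F) = 0 (b(F) = -1*0 = 0)
z(D, Y) = Y - 18*D
t = -138
z(-10, b(H)) - t = (0 - 18*(-10)) - 1*(-138) = (0 + 180) + 138 = 180 + 138 = 318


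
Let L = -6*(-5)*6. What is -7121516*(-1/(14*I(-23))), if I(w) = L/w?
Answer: -40948717/630 ≈ -64998.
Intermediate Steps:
L = 180 (L = 30*6 = 180)
I(w) = 180/w
-7121516*(-1/(14*I(-23))) = -7121516/((-2520/(-23))) = -7121516/((-2520*(-1)/23)) = -7121516/((-14*(-180/23))) = -7121516/2520/23 = -7121516*23/2520 = -40948717/630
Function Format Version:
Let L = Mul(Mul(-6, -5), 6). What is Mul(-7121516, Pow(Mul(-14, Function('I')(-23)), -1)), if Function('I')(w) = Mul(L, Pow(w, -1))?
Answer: Rational(-40948717, 630) ≈ -64998.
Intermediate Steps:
L = 180 (L = Mul(30, 6) = 180)
Function('I')(w) = Mul(180, Pow(w, -1))
Mul(-7121516, Pow(Mul(-14, Function('I')(-23)), -1)) = Mul(-7121516, Pow(Mul(-14, Mul(180, Pow(-23, -1))), -1)) = Mul(-7121516, Pow(Mul(-14, Mul(180, Rational(-1, 23))), -1)) = Mul(-7121516, Pow(Mul(-14, Rational(-180, 23)), -1)) = Mul(-7121516, Pow(Rational(2520, 23), -1)) = Mul(-7121516, Rational(23, 2520)) = Rational(-40948717, 630)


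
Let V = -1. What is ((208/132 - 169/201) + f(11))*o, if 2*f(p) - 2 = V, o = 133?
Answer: 726313/4422 ≈ 164.25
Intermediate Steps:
f(p) = ½ (f(p) = 1 + (½)*(-1) = 1 - ½ = ½)
((208/132 - 169/201) + f(11))*o = ((208/132 - 169/201) + ½)*133 = ((208*(1/132) - 169*1/201) + ½)*133 = ((52/33 - 169/201) + ½)*133 = (1625/2211 + ½)*133 = (5461/4422)*133 = 726313/4422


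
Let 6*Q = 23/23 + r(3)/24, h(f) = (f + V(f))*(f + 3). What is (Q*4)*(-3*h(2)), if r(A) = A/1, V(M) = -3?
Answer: 45/4 ≈ 11.250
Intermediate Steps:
r(A) = A (r(A) = A*1 = A)
h(f) = (-3 + f)*(3 + f) (h(f) = (f - 3)*(f + 3) = (-3 + f)*(3 + f))
Q = 3/16 (Q = (23/23 + 3/24)/6 = (23*(1/23) + 3*(1/24))/6 = (1 + ⅛)/6 = (⅙)*(9/8) = 3/16 ≈ 0.18750)
(Q*4)*(-3*h(2)) = ((3/16)*4)*(-3*(-9 + 2²)) = 3*(-3*(-9 + 4))/4 = 3*(-3*(-5))/4 = (¾)*15 = 45/4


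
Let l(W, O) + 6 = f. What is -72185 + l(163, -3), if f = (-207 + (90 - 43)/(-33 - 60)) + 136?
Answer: -6720413/93 ≈ -72263.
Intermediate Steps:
f = -6650/93 (f = (-207 + 47/(-93)) + 136 = (-207 + 47*(-1/93)) + 136 = (-207 - 47/93) + 136 = -19298/93 + 136 = -6650/93 ≈ -71.505)
l(W, O) = -7208/93 (l(W, O) = -6 - 6650/93 = -7208/93)
-72185 + l(163, -3) = -72185 - 7208/93 = -6720413/93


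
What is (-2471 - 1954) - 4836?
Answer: -9261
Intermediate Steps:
(-2471 - 1954) - 4836 = -4425 - 4836 = -9261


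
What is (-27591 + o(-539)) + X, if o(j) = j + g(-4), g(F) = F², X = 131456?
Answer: 103342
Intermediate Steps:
o(j) = 16 + j (o(j) = j + (-4)² = j + 16 = 16 + j)
(-27591 + o(-539)) + X = (-27591 + (16 - 539)) + 131456 = (-27591 - 523) + 131456 = -28114 + 131456 = 103342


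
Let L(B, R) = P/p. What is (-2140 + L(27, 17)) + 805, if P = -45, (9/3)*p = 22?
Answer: -29505/22 ≈ -1341.1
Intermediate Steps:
p = 22/3 (p = (⅓)*22 = 22/3 ≈ 7.3333)
L(B, R) = -135/22 (L(B, R) = -45/22/3 = -45*3/22 = -135/22)
(-2140 + L(27, 17)) + 805 = (-2140 - 135/22) + 805 = -47215/22 + 805 = -29505/22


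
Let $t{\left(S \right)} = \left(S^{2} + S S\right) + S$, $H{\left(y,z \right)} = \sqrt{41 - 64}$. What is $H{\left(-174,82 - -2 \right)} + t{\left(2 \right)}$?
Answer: $10 + i \sqrt{23} \approx 10.0 + 4.7958 i$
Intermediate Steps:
$H{\left(y,z \right)} = i \sqrt{23}$ ($H{\left(y,z \right)} = \sqrt{-23} = i \sqrt{23}$)
$t{\left(S \right)} = S + 2 S^{2}$ ($t{\left(S \right)} = \left(S^{2} + S^{2}\right) + S = 2 S^{2} + S = S + 2 S^{2}$)
$H{\left(-174,82 - -2 \right)} + t{\left(2 \right)} = i \sqrt{23} + 2 \left(1 + 2 \cdot 2\right) = i \sqrt{23} + 2 \left(1 + 4\right) = i \sqrt{23} + 2 \cdot 5 = i \sqrt{23} + 10 = 10 + i \sqrt{23}$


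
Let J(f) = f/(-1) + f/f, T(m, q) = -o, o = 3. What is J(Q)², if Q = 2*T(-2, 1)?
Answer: 49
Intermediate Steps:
T(m, q) = -3 (T(m, q) = -1*3 = -3)
Q = -6 (Q = 2*(-3) = -6)
J(f) = 1 - f (J(f) = f*(-1) + 1 = -f + 1 = 1 - f)
J(Q)² = (1 - 1*(-6))² = (1 + 6)² = 7² = 49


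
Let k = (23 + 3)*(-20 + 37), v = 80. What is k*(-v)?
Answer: -35360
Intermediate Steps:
k = 442 (k = 26*17 = 442)
k*(-v) = 442*(-1*80) = 442*(-80) = -35360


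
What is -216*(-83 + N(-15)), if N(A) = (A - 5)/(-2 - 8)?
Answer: 17496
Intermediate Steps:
N(A) = 1/2 - A/10 (N(A) = (-5 + A)/(-10) = (-5 + A)*(-1/10) = 1/2 - A/10)
-216*(-83 + N(-15)) = -216*(-83 + (1/2 - 1/10*(-15))) = -216*(-83 + (1/2 + 3/2)) = -216*(-83 + 2) = -216*(-81) = 17496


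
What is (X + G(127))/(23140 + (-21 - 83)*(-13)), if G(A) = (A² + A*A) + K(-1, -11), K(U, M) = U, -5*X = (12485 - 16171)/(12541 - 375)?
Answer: 490549249/372462090 ≈ 1.3170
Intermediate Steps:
X = 1843/30415 (X = -(12485 - 16171)/(5*(12541 - 375)) = -(-3686)/(5*12166) = -⅕*(-1843/6083) = 1843/30415 ≈ 0.060595)
G(A) = -1 + 2*A² (G(A) = (A² + A*A) - 1 = (A² + A²) - 1 = 2*A² - 1 = -1 + 2*A²)
(X + G(127))/(23140 + (-21 - 83)*(-13)) = (1843/30415 + (-1 + 2*127²))/(23140 + (-21 - 83)*(-13)) = (1843/30415 + (-1 + 2*16129))/(23140 - 104*(-13)) = (1843/30415 + (-1 + 32258))/(23140 + 1352) = (1843/30415 + 32257)/24492 = (981098498/30415)*(1/24492) = 490549249/372462090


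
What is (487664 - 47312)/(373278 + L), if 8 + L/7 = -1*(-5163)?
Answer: 440352/409363 ≈ 1.0757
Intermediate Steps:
L = 36085 (L = -56 + 7*(-1*(-5163)) = -56 + 7*5163 = -56 + 36141 = 36085)
(487664 - 47312)/(373278 + L) = (487664 - 47312)/(373278 + 36085) = 440352/409363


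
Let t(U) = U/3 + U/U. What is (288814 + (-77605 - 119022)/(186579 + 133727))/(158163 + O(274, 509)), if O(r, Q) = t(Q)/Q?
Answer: 141260724517839/77358835876378 ≈ 1.8260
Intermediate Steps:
t(U) = 1 + U/3 (t(U) = U*(⅓) + 1 = U/3 + 1 = 1 + U/3)
O(r, Q) = (1 + Q/3)/Q
(288814 + (-77605 - 119022)/(186579 + 133727))/(158163 + O(274, 509)) = (288814 + (-77605 - 119022)/(186579 + 133727))/(158163 + (⅓)*(3 + 509)/509) = (288814 - 196627/320306)/(158163 + (⅓)*(1/509)*512) = (288814 - 196627*1/320306)/(158163 + 512/1527) = (288814 - 196627/320306)/(241515413/1527) = (92508660457/320306)*(1527/241515413) = 141260724517839/77358835876378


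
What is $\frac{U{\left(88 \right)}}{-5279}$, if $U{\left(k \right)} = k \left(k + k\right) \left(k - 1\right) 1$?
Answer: $- \frac{1347456}{5279} \approx -255.25$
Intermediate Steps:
$U{\left(k \right)} = 2 k^{2} \left(-1 + k\right)$ ($U{\left(k \right)} = k 2 k \left(-1 + k\right) 1 = 2 k^{2} \left(-1 + k\right) 1 = 2 k^{2} \left(-1 + k\right)$)
$\frac{U{\left(88 \right)}}{-5279} = \frac{2 \cdot 88^{2} \left(-1 + 88\right)}{-5279} = 2 \cdot 7744 \cdot 87 \left(- \frac{1}{5279}\right) = 1347456 \left(- \frac{1}{5279}\right) = - \frac{1347456}{5279}$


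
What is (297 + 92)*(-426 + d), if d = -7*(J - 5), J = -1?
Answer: -149376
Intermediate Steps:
d = 42 (d = -7*(-1 - 5) = -7*(-6) = 42)
(297 + 92)*(-426 + d) = (297 + 92)*(-426 + 42) = 389*(-384) = -149376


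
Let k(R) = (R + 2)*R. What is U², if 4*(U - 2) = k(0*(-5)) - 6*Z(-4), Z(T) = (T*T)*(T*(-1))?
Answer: 8836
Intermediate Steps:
Z(T) = -T³ (Z(T) = T²*(-T) = -T³)
k(R) = R*(2 + R) (k(R) = (2 + R)*R = R*(2 + R))
U = -94 (U = 2 + ((0*(-5))*(2 + 0*(-5)) - (-6)*(-4)³)/4 = 2 + (0*(2 + 0) - (-6)*(-64))/4 = 2 + (0*2 - 6*64)/4 = 2 + (0 - 384)/4 = 2 + (¼)*(-384) = 2 - 96 = -94)
U² = (-94)² = 8836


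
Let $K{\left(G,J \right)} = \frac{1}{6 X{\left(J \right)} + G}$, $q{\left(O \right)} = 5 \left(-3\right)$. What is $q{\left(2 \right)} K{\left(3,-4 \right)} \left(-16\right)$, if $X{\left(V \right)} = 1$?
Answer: $\frac{80}{3} \approx 26.667$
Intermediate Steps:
$q{\left(O \right)} = -15$
$K{\left(G,J \right)} = \frac{1}{6 + G}$ ($K{\left(G,J \right)} = \frac{1}{6 \cdot 1 + G} = \frac{1}{6 + G}$)
$q{\left(2 \right)} K{\left(3,-4 \right)} \left(-16\right) = - \frac{15}{6 + 3} \left(-16\right) = - \frac{15}{9} \left(-16\right) = \left(-15\right) \frac{1}{9} \left(-16\right) = \left(- \frac{5}{3}\right) \left(-16\right) = \frac{80}{3}$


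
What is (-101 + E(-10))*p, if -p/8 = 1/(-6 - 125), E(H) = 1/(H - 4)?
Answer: -5660/917 ≈ -6.1723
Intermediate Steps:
E(H) = 1/(-4 + H)
p = 8/131 (p = -8/(-6 - 125) = -8/(-131) = -8*(-1/131) = 8/131 ≈ 0.061069)
(-101 + E(-10))*p = (-101 + 1/(-4 - 10))*(8/131) = (-101 + 1/(-14))*(8/131) = (-101 - 1/14)*(8/131) = -1415/14*8/131 = -5660/917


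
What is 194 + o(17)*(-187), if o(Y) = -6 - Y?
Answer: 4495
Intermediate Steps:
194 + o(17)*(-187) = 194 + (-6 - 1*17)*(-187) = 194 + (-6 - 17)*(-187) = 194 - 23*(-187) = 194 + 4301 = 4495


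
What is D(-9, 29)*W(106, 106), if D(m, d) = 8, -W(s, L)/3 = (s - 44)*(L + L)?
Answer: -315456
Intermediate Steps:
W(s, L) = -6*L*(-44 + s) (W(s, L) = -3*(s - 44)*(L + L) = -3*(-44 + s)*2*L = -6*L*(-44 + s))
D(-9, 29)*W(106, 106) = 8*(6*106*(44 - 1*106)) = 8*(6*106*(44 - 106)) = 8*(6*106*(-62)) = 8*(-39432) = -315456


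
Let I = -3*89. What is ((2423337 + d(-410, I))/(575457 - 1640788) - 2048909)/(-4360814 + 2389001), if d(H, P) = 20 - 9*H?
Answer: 128398158878/123566677359 ≈ 1.0391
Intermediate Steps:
I = -267
((2423337 + d(-410, I))/(575457 - 1640788) - 2048909)/(-4360814 + 2389001) = ((2423337 + (20 - 9*(-410)))/(575457 - 1640788) - 2048909)/(-4360814 + 2389001) = ((2423337 + (20 + 3690))/(-1065331) - 2048909)/(-1971813) = ((2423337 + 3710)*(-1/1065331) - 2048909)*(-1/1971813) = (2427047*(-1/1065331) - 2048909)*(-1/1971813) = (-2427047/1065331 - 2048909)*(-1/1971813) = -2182768700926/1065331*(-1/1971813) = 128398158878/123566677359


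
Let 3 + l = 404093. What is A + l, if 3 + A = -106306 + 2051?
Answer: 299832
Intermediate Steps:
l = 404090 (l = -3 + 404093 = 404090)
A = -104258 (A = -3 + (-106306 + 2051) = -3 - 104255 = -104258)
A + l = -104258 + 404090 = 299832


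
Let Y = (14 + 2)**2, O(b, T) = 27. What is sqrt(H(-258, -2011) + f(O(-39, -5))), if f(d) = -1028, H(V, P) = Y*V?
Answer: 2*I*sqrt(16769) ≈ 258.99*I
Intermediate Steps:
Y = 256 (Y = 16**2 = 256)
H(V, P) = 256*V
sqrt(H(-258, -2011) + f(O(-39, -5))) = sqrt(256*(-258) - 1028) = sqrt(-66048 - 1028) = sqrt(-67076) = 2*I*sqrt(16769)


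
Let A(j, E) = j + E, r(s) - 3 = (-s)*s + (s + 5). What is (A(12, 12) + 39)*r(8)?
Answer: -3024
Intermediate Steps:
r(s) = 8 + s - s² (r(s) = 3 + ((-s)*s + (s + 5)) = 3 + (-s² + (5 + s)) = 3 + (5 + s - s²) = 8 + s - s²)
A(j, E) = E + j
(A(12, 12) + 39)*r(8) = ((12 + 12) + 39)*(8 + 8 - 1*8²) = (24 + 39)*(8 + 8 - 1*64) = 63*(8 + 8 - 64) = 63*(-48) = -3024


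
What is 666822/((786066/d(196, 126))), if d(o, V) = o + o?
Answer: 43565704/131011 ≈ 332.53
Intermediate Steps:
d(o, V) = 2*o
666822/((786066/d(196, 126))) = 666822/((786066/((2*196)))) = 666822/((786066/392)) = 666822/((786066*(1/392))) = 666822/(393033/196) = 666822*(196/393033) = 43565704/131011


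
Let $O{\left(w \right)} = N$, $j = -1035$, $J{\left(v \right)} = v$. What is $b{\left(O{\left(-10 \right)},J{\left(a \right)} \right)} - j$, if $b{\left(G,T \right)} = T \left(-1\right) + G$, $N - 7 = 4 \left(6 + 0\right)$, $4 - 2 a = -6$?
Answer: $1061$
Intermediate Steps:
$a = 5$ ($a = 2 - -3 = 2 + 3 = 5$)
$N = 31$ ($N = 7 + 4 \left(6 + 0\right) = 7 + 4 \cdot 6 = 7 + 24 = 31$)
$O{\left(w \right)} = 31$
$b{\left(G,T \right)} = G - T$ ($b{\left(G,T \right)} = - T + G = G - T$)
$b{\left(O{\left(-10 \right)},J{\left(a \right)} \right)} - j = \left(31 - 5\right) - -1035 = \left(31 - 5\right) + 1035 = 26 + 1035 = 1061$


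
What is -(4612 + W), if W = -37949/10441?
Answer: -48115943/10441 ≈ -4608.4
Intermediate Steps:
W = -37949/10441 (W = -37949*1/10441 = -37949/10441 ≈ -3.6346)
-(4612 + W) = -(4612 - 37949/10441) = -1*48115943/10441 = -48115943/10441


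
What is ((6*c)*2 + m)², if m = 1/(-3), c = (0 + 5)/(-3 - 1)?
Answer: 2116/9 ≈ 235.11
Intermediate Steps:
c = -5/4 (c = 5/(-4) = 5*(-¼) = -5/4 ≈ -1.2500)
m = -⅓ ≈ -0.33333
((6*c)*2 + m)² = ((6*(-5/4))*2 - ⅓)² = (-15/2*2 - ⅓)² = (-15 - ⅓)² = (-46/3)² = 2116/9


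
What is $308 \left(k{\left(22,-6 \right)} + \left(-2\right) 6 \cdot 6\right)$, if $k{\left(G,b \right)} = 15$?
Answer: $-17556$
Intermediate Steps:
$308 \left(k{\left(22,-6 \right)} + \left(-2\right) 6 \cdot 6\right) = 308 \left(15 + \left(-2\right) 6 \cdot 6\right) = 308 \left(15 - 72\right) = 308 \left(-57\right) = -17556$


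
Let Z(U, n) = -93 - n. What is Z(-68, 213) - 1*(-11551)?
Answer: 11245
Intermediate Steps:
Z(-68, 213) - 1*(-11551) = (-93 - 1*213) - 1*(-11551) = (-93 - 213) + 11551 = -306 + 11551 = 11245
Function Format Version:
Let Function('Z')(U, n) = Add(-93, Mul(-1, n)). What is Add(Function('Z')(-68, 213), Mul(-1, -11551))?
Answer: 11245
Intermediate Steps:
Add(Function('Z')(-68, 213), Mul(-1, -11551)) = Add(Add(-93, Mul(-1, 213)), Mul(-1, -11551)) = Add(Add(-93, -213), 11551) = Add(-306, 11551) = 11245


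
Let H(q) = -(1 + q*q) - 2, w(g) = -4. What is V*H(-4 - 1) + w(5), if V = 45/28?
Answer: -49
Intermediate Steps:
V = 45/28 (V = 45*(1/28) = 45/28 ≈ 1.6071)
H(q) = -3 - q² (H(q) = -(1 + q²) - 2 = (-1 - q²) - 2 = -3 - q²)
V*H(-4 - 1) + w(5) = 45*(-3 - (-4 - 1)²)/28 - 4 = 45*(-3 - 1*(-5)²)/28 - 4 = 45*(-3 - 1*25)/28 - 4 = 45*(-3 - 25)/28 - 4 = (45/28)*(-28) - 4 = -45 - 4 = -49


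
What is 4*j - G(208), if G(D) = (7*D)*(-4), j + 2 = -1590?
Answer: -544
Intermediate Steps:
j = -1592 (j = -2 - 1590 = -1592)
G(D) = -28*D
4*j - G(208) = 4*(-1592) - (-28)*208 = -6368 - 1*(-5824) = -6368 + 5824 = -544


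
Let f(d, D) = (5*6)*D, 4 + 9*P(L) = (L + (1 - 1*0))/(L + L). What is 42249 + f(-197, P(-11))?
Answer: 464609/11 ≈ 42237.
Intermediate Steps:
P(L) = -4/9 + (1 + L)/(18*L) (P(L) = -4/9 + ((L + (1 - 1*0))/(L + L))/9 = -4/9 + ((L + (1 + 0))/((2*L)))/9 = -4/9 + ((L + 1)*(1/(2*L)))/9 = -4/9 + ((1 + L)*(1/(2*L)))/9 = -4/9 + ((1 + L)/(2*L))/9 = -4/9 + (1 + L)/(18*L))
f(d, D) = 30*D
42249 + f(-197, P(-11)) = 42249 + 30*((1/18)*(1 - 7*(-11))/(-11)) = 42249 + 30*((1/18)*(-1/11)*(1 + 77)) = 42249 + 30*((1/18)*(-1/11)*78) = 42249 + 30*(-13/33) = 42249 - 130/11 = 464609/11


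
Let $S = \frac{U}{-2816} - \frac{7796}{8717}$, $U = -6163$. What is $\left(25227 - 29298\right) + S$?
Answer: $- \frac{99899360777}{24547072} \approx -4069.7$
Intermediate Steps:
$S = \frac{31769335}{24547072}$ ($S = - \frac{6163}{-2816} - \frac{7796}{8717} = \left(-6163\right) \left(- \frac{1}{2816}\right) - \frac{7796}{8717} = \frac{6163}{2816} - \frac{7796}{8717} = \frac{31769335}{24547072} \approx 1.2942$)
$\left(25227 - 29298\right) + S = \left(25227 - 29298\right) + \frac{31769335}{24547072} = -4071 + \frac{31769335}{24547072} = - \frac{99899360777}{24547072}$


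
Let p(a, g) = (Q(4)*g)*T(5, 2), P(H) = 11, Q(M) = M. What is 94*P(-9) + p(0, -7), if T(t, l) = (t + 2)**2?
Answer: -338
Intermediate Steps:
T(t, l) = (2 + t)**2
p(a, g) = 196*g (p(a, g) = (4*g)*(2 + 5)**2 = (4*g)*7**2 = (4*g)*49 = 196*g)
94*P(-9) + p(0, -7) = 94*11 + 196*(-7) = 1034 - 1372 = -338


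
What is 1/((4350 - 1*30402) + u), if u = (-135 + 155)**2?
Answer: -1/25652 ≈ -3.8983e-5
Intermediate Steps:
u = 400 (u = 20**2 = 400)
1/((4350 - 1*30402) + u) = 1/((4350 - 1*30402) + 400) = 1/((4350 - 30402) + 400) = 1/(-26052 + 400) = 1/(-25652) = -1/25652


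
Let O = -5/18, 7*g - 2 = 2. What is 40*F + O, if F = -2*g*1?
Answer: -5795/126 ≈ -45.992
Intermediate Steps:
g = 4/7 (g = 2/7 + (⅐)*2 = 2/7 + 2/7 = 4/7 ≈ 0.57143)
F = -8/7 (F = -2*4/7*1 = -8/7*1 = -8/7 ≈ -1.1429)
O = -5/18 (O = -5*1/18 = -5/18 ≈ -0.27778)
40*F + O = 40*(-8/7) - 5/18 = -320/7 - 5/18 = -5795/126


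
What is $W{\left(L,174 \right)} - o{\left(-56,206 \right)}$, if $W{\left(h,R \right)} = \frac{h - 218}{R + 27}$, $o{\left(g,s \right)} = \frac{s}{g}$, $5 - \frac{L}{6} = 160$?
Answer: $- \frac{11441}{5628} \approx -2.0329$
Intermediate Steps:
$L = -930$ ($L = 30 - 960 = -930$)
$W{\left(h,R \right)} = \frac{-218 + h}{27 + R}$
$W{\left(L,174 \right)} - o{\left(-56,206 \right)} = \frac{-218 - 930}{27 + 174} - \frac{206}{-56} = \frac{1}{201} \left(-1148\right) - 206 \left(- \frac{1}{56}\right) = \frac{1}{201} \left(-1148\right) - - \frac{103}{28} = - \frac{1148}{201} + \frac{103}{28} = - \frac{11441}{5628}$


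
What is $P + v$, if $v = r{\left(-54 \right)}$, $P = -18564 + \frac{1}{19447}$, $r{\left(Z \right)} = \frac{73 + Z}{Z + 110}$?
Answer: $- \frac{20216420499}{1089032} \approx -18564.0$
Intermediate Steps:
$r{\left(Z \right)} = \frac{73 + Z}{110 + Z}$
$P = - \frac{361014107}{19447}$ ($P = -18564 + \frac{1}{19447} = - \frac{361014107}{19447} \approx -18564.0$)
$v = \frac{19}{56}$ ($v = \frac{73 - 54}{110 - 54} = \frac{1}{56} \cdot 19 = \frac{19}{56} \approx 0.33929$)
$P + v = - \frac{361014107}{19447} + \frac{19}{56} = - \frac{20216420499}{1089032}$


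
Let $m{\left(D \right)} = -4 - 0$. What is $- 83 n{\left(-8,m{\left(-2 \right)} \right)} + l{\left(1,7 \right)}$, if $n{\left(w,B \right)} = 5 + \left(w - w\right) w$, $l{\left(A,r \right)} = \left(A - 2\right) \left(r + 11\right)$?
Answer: $-433$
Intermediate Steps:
$m{\left(D \right)} = -4$ ($m{\left(D \right)} = -4 + 0 = -4$)
$l{\left(A,r \right)} = \left(-2 + A\right) \left(11 + r\right)$
$n{\left(w,B \right)} = 5$ ($n{\left(w,B \right)} = 5 + 0 w = 5 + 0 = 5$)
$- 83 n{\left(-8,m{\left(-2 \right)} \right)} + l{\left(1,7 \right)} = \left(-83\right) 5 + \left(-22 - 14 + 11 \cdot 1 + 1 \cdot 7\right) = -415 + \left(-22 - 14 + 11 + 7\right) = -415 - 18 = -433$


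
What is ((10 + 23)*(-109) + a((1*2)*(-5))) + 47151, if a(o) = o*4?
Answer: 43514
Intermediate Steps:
a(o) = 4*o
((10 + 23)*(-109) + a((1*2)*(-5))) + 47151 = ((10 + 23)*(-109) + 4*((1*2)*(-5))) + 47151 = (33*(-109) + 4*(2*(-5))) + 47151 = (-3597 + 4*(-10)) + 47151 = (-3597 - 40) + 47151 = -3637 + 47151 = 43514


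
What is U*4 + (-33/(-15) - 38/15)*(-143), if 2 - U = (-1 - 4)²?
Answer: -133/3 ≈ -44.333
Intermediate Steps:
U = -23 (U = 2 - (-1 - 4)² = 2 - 1*(-5)² = 2 - 1*25 = 2 - 25 = -23)
U*4 + (-33/(-15) - 38/15)*(-143) = -23*4 + (-33/(-15) - 38/15)*(-143) = -92 + (-33*(-1/15) - 38*1/15)*(-143) = -92 + (11/5 - 38/15)*(-143) = -92 - ⅓*(-143) = -92 + 143/3 = -133/3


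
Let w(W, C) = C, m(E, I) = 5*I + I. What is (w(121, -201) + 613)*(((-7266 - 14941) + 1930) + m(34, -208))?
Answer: -8868300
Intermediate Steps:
m(E, I) = 6*I
(w(121, -201) + 613)*(((-7266 - 14941) + 1930) + m(34, -208)) = (-201 + 613)*(((-7266 - 14941) + 1930) + 6*(-208)) = 412*((-22207 + 1930) - 1248) = 412*(-20277 - 1248) = 412*(-21525) = -8868300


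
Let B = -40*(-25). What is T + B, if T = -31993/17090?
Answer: 17058007/17090 ≈ 998.13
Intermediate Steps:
T = -31993/17090 (T = -31993*1/17090 = -31993/17090 ≈ -1.8720)
B = 1000
T + B = -31993/17090 + 1000 = 17058007/17090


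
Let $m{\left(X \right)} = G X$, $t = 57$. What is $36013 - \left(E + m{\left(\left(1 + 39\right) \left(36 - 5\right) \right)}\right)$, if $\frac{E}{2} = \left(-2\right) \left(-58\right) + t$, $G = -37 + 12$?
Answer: $66667$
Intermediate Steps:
$G = -25$
$E = 346$ ($E = 2 \left(\left(-2\right) \left(-58\right) + 57\right) = 2 \left(116 + 57\right) = 2 \cdot 173 = 346$)
$m{\left(X \right)} = - 25 X$
$36013 - \left(E + m{\left(\left(1 + 39\right) \left(36 - 5\right) \right)}\right) = 36013 - \left(346 - 25 \left(1 + 39\right) \left(36 - 5\right)\right) = 36013 - \left(346 - 25 \cdot 40 \cdot 31\right) = 36013 - \left(346 - 31000\right) = 36013 - -30654 = 36013 + 30654 = 66667$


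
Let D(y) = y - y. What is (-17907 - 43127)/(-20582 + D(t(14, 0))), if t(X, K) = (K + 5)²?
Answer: 30517/10291 ≈ 2.9654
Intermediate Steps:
t(X, K) = (5 + K)²
D(y) = 0
(-17907 - 43127)/(-20582 + D(t(14, 0))) = (-17907 - 43127)/(-20582 + 0) = -61034/(-20582) = -61034*(-1/20582) = 30517/10291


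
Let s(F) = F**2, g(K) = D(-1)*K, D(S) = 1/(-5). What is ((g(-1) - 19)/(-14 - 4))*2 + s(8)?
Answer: 2974/45 ≈ 66.089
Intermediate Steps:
D(S) = -1/5
g(K) = -K/5
((g(-1) - 19)/(-14 - 4))*2 + s(8) = ((-1/5*(-1) - 19)/(-14 - 4))*2 + 8**2 = ((1/5 - 19)/(-18))*2 + 64 = -94/5*(-1/18)*2 + 64 = (47/45)*2 + 64 = 94/45 + 64 = 2974/45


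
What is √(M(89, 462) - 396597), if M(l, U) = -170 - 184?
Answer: I*√396951 ≈ 630.04*I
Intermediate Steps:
M(l, U) = -354
√(M(89, 462) - 396597) = √(-354 - 396597) = √(-396951) = I*√396951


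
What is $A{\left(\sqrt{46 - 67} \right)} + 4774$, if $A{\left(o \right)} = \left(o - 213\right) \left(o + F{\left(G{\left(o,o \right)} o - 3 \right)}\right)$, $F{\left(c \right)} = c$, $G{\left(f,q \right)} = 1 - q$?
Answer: $898 - 408 i \sqrt{21} \approx 898.0 - 1869.7 i$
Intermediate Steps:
$A{\left(o \right)} = \left(-213 + o\right) \left(-3 + o + o \left(1 - o\right)\right)$ ($A{\left(o \right)} = \left(o - 213\right) \left(o + \left(\left(1 - o\right) o - 3\right)\right) = \left(-213 + o\right) \left(o + \left(o \left(1 - o\right) - 3\right)\right) = \left(-213 + o\right) \left(o + \left(-3 + o \left(1 - o\right)\right)\right) = \left(-213 + o\right) \left(-3 + o + o \left(1 - o\right)\right)$)
$A{\left(\sqrt{46 - 67} \right)} + 4774 = \left(639 - \left(\sqrt{46 - 67}\right)^{3} - 429 \sqrt{46 - 67} + 215 \left(\sqrt{46 - 67}\right)^{2}\right) + 4774 = \left(639 - \left(\sqrt{-21}\right)^{3} - 429 \sqrt{-21} + 215 \left(\sqrt{-21}\right)^{2}\right) + 4774 = \left(639 - \left(i \sqrt{21}\right)^{3} - 429 i \sqrt{21} + 215 \left(i \sqrt{21}\right)^{2}\right) + 4774 = \left(639 - - 21 i \sqrt{21} - 429 i \sqrt{21} + 215 \left(-21\right)\right) + 4774 = \left(639 + 21 i \sqrt{21} - 429 i \sqrt{21} - 4515\right) + 4774 = \left(-3876 - 408 i \sqrt{21}\right) + 4774 = 898 - 408 i \sqrt{21}$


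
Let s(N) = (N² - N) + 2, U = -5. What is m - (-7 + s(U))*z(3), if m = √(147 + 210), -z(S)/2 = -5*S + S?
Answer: -600 + √357 ≈ -581.11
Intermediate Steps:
z(S) = 8*S (z(S) = -2*(-5*S + S) = -(-8)*S = 8*S)
s(N) = 2 + N² - N
m = √357 ≈ 18.894
m - (-7 + s(U))*z(3) = √357 - (-7 + (2 + (-5)² - 1*(-5)))*8*3 = √357 - (-7 + (2 + 25 + 5))*24 = √357 - (-7 + 32)*24 = √357 - 25*24 = √357 - 1*600 = √357 - 600 = -600 + √357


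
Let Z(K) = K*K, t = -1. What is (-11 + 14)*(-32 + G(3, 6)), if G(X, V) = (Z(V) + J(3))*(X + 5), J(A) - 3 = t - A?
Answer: 744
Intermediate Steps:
J(A) = 2 - A (J(A) = 3 + (-1 - A) = 2 - A)
Z(K) = K²
G(X, V) = (-1 + V²)*(5 + X) (G(X, V) = (V² + (2 - 1*3))*(X + 5) = (V² + (2 - 3))*(5 + X) = (V² - 1)*(5 + X) = (-1 + V²)*(5 + X))
(-11 + 14)*(-32 + G(3, 6)) = (-11 + 14)*(-32 + (-5 - 1*3 + 5*6² + 3*6²)) = 3*(-32 + (-5 - 3 + 5*36 + 3*36)) = 3*(-32 + (-5 - 3 + 180 + 108)) = 3*(-32 + 280) = 3*248 = 744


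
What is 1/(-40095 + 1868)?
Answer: -1/38227 ≈ -2.6160e-5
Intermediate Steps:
1/(-40095 + 1868) = 1/(-38227) = -1/38227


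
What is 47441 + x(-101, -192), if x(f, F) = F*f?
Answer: 66833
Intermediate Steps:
47441 + x(-101, -192) = 47441 - 192*(-101) = 47441 + 19392 = 66833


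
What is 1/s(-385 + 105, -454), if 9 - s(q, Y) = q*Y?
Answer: -1/127111 ≈ -7.8671e-6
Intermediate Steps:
s(q, Y) = 9 - Y*q (s(q, Y) = 9 - q*Y = 9 - Y*q)
1/s(-385 + 105, -454) = 1/(9 - 1*(-454)*(-385 + 105)) = 1/(9 - 1*(-454)*(-280)) = 1/(9 - 127120) = 1/(-127111) = -1/127111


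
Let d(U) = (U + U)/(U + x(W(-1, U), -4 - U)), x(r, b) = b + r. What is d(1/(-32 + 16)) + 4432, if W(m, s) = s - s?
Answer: 141825/32 ≈ 4432.0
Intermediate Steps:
W(m, s) = 0
d(U) = -U/2 (d(U) = (U + U)/(U + ((-4 - U) + 0)) = (2*U)/(U + (-4 - U)) = (2*U)/(-4) = (2*U)*(-¼) = -U/2)
d(1/(-32 + 16)) + 4432 = -1/(2*(-32 + 16)) + 4432 = -½/(-16) + 4432 = -½*(-1/16) + 4432 = 1/32 + 4432 = 141825/32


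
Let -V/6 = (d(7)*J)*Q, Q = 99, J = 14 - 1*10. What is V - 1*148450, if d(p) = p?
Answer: -165082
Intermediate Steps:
J = 4 (J = 14 - 10 = 4)
V = -16632 (V = -6*7*4*99 = -168*99 = -6*2772 = -16632)
V - 1*148450 = -16632 - 1*148450 = -16632 - 148450 = -165082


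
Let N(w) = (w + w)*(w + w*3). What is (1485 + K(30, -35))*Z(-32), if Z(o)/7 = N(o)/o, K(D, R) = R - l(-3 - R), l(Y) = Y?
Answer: -2541056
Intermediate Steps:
K(D, R) = 3 + 2*R (K(D, R) = R - (-3 - R) = R + (3 + R) = 3 + 2*R)
N(w) = 8*w² (N(w) = (2*w)*(w + 3*w) = (2*w)*(4*w) = 8*w²)
Z(o) = 56*o (Z(o) = 7*((8*o²)/o) = 7*(8*o) = 56*o)
(1485 + K(30, -35))*Z(-32) = (1485 + (3 + 2*(-35)))*(56*(-32)) = (1485 + (3 - 70))*(-1792) = (1485 - 67)*(-1792) = 1418*(-1792) = -2541056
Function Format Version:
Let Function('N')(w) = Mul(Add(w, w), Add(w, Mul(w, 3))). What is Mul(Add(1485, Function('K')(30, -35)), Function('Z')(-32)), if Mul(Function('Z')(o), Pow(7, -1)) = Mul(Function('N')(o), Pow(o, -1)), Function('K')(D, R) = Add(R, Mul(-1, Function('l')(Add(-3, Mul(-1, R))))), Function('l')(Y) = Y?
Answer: -2541056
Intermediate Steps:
Function('K')(D, R) = Add(3, Mul(2, R)) (Function('K')(D, R) = Add(R, Mul(-1, Add(-3, Mul(-1, R)))) = Add(R, Add(3, R)) = Add(3, Mul(2, R)))
Function('N')(w) = Mul(8, Pow(w, 2)) (Function('N')(w) = Mul(Mul(2, w), Add(w, Mul(3, w))) = Mul(Mul(2, w), Mul(4, w)) = Mul(8, Pow(w, 2)))
Function('Z')(o) = Mul(56, o) (Function('Z')(o) = Mul(7, Mul(Mul(8, Pow(o, 2)), Pow(o, -1))) = Mul(7, Mul(8, o)) = Mul(56, o))
Mul(Add(1485, Function('K')(30, -35)), Function('Z')(-32)) = Mul(Add(1485, Add(3, Mul(2, -35))), Mul(56, -32)) = Mul(Add(1485, Add(3, -70)), -1792) = Mul(Add(1485, -67), -1792) = Mul(1418, -1792) = -2541056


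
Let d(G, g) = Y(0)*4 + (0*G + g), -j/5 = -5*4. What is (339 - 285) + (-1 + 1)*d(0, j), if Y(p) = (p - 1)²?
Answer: 54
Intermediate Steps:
j = 100 (j = -(-25)*4 = -5*(-20) = 100)
Y(p) = (-1 + p)²
d(G, g) = 4 + g (d(G, g) = (-1 + 0)²*4 + (0*G + g) = (-1)²*4 + (0 + g) = 1*4 + g = 4 + g)
(339 - 285) + (-1 + 1)*d(0, j) = (339 - 285) + (-1 + 1)*(4 + 100) = 54 + 0*104 = 54 + 0 = 54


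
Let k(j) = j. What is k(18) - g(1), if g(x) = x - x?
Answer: 18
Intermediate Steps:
g(x) = 0
k(18) - g(1) = 18 - 1*0 = 18 + 0 = 18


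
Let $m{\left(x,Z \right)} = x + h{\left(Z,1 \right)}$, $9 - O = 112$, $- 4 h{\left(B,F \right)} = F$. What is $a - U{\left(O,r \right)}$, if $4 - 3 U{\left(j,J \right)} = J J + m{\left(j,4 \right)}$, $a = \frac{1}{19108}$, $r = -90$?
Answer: $\frac{25454245}{9554} \approx 2664.3$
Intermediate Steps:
$h{\left(B,F \right)} = - \frac{F}{4}$
$a = \frac{1}{19108} \approx 5.2334 \cdot 10^{-5}$
$O = -103$ ($O = 9 - 112 = -103$)
$m{\left(x,Z \right)} = - \frac{1}{4} + x$ ($m{\left(x,Z \right)} = x - \frac{1}{4} = - \frac{1}{4} + x$)
$U{\left(j,J \right)} = \frac{17}{12} - \frac{j}{3} - \frac{J^{2}}{3}$ ($U{\left(j,J \right)} = \frac{4}{3} - \frac{J J + \left(- \frac{1}{4} + j\right)}{3} = \frac{4}{3} - \frac{J^{2} + \left(- \frac{1}{4} + j\right)}{3} = \frac{4}{3} - \frac{- \frac{1}{4} + j + J^{2}}{3} = \frac{4}{3} - \left(- \frac{1}{12} + \frac{j}{3} + \frac{J^{2}}{3}\right) = \frac{17}{12} - \frac{j}{3} - \frac{J^{2}}{3}$)
$a - U{\left(O,r \right)} = \frac{1}{19108} - \left(\frac{17}{12} - - \frac{103}{3} - \frac{\left(-90\right)^{2}}{3}\right) = \frac{1}{19108} - \left(\frac{17}{12} + \frac{103}{3} - 2700\right) = \frac{1}{19108} - - \frac{10657}{4} = \frac{1}{19108} + \frac{10657}{4} = \frac{25454245}{9554}$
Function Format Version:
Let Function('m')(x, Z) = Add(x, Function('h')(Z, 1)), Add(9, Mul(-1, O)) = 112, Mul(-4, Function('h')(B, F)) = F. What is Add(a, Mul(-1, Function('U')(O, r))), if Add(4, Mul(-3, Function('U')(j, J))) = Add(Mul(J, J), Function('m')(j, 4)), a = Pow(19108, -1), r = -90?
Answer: Rational(25454245, 9554) ≈ 2664.3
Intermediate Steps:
Function('h')(B, F) = Mul(Rational(-1, 4), F)
a = Rational(1, 19108) ≈ 5.2334e-5
O = -103 (O = Add(9, Mul(-1, 112)) = Add(9, -112) = -103)
Function('m')(x, Z) = Add(Rational(-1, 4), x) (Function('m')(x, Z) = Add(x, Mul(Rational(-1, 4), 1)) = Add(x, Rational(-1, 4)) = Add(Rational(-1, 4), x))
Function('U')(j, J) = Add(Rational(17, 12), Mul(Rational(-1, 3), j), Mul(Rational(-1, 3), Pow(J, 2))) (Function('U')(j, J) = Add(Rational(4, 3), Mul(Rational(-1, 3), Add(Mul(J, J), Add(Rational(-1, 4), j)))) = Add(Rational(4, 3), Mul(Rational(-1, 3), Add(Pow(J, 2), Add(Rational(-1, 4), j)))) = Add(Rational(4, 3), Mul(Rational(-1, 3), Add(Rational(-1, 4), j, Pow(J, 2)))) = Add(Rational(4, 3), Add(Rational(1, 12), Mul(Rational(-1, 3), j), Mul(Rational(-1, 3), Pow(J, 2)))) = Add(Rational(17, 12), Mul(Rational(-1, 3), j), Mul(Rational(-1, 3), Pow(J, 2))))
Add(a, Mul(-1, Function('U')(O, r))) = Add(Rational(1, 19108), Mul(-1, Add(Rational(17, 12), Mul(Rational(-1, 3), -103), Mul(Rational(-1, 3), Pow(-90, 2))))) = Add(Rational(1, 19108), Mul(-1, Add(Rational(17, 12), Rational(103, 3), Mul(Rational(-1, 3), 8100)))) = Add(Rational(1, 19108), Mul(-1, Add(Rational(17, 12), Rational(103, 3), -2700))) = Add(Rational(1, 19108), Mul(-1, Rational(-10657, 4))) = Add(Rational(1, 19108), Rational(10657, 4)) = Rational(25454245, 9554)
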